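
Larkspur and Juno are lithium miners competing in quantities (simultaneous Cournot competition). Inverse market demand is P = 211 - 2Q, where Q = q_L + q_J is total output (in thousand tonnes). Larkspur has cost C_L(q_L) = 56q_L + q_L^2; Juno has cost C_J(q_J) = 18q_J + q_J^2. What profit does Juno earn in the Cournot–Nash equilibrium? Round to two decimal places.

Larkspur's profit: π_L = (211 - 2Q)q_L - (56q_L + q_L²). Setting ∂π_L/∂q_L = 0: 155 - 6q_L - 2(q_J) = 0.
Juno's profit: π_J = (211 - 2Q)q_J - (18q_J + q_J²). Setting ∂π_J/∂q_J = 0: 193 - 6q_J - 2(q_L) = 0.
So q_L = (155 - 2q_J)/6 and q_J = (193 - 2q_L)/6.
Solving the pair: q_L = 17, q_J = 53/2.
Price P = 211 - 2·(87/2) = 124.
Juno's profit: 124·(53/2) - 18·(53/2) - (53/2)² = 2106.7500.

2106.75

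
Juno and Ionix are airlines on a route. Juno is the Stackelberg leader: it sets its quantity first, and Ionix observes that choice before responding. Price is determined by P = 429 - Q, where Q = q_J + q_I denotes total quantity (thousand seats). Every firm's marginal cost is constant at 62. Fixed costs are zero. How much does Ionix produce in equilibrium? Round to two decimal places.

91.75

The follower Ionix best-responds to any q_J: π_I = (429 - Q)q_I - 62q_I.
Follower FOC: 367 - q_J - 2q_I = 0, so q_I(q_J) = (367 - q_J)/2.
Juno substitutes q_I(q_J) into its own profit: π_J = q_J(429 - q_J - (367 - q_J)/2) - 62q_J = (491/2 - (1/2)q_J)q_J - 62q_J.
Maximising: ∂π_J/∂q_J = 367/2 - q_J = 0, giving q_J = 367/2.
Then q_I = (367 - 367/2)/2 = 367/4.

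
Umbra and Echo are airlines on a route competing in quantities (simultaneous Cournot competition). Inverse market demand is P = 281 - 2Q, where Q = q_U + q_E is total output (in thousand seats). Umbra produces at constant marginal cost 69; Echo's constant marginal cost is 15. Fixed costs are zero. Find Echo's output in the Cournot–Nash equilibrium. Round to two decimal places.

Umbra's profit: π_U = (281 - 2Q)q_U - (69q_U). Setting ∂π_U/∂q_U = 0: 212 - 4q_U - 2(q_E) = 0.
Echo's profit: π_E = (281 - 2Q)q_E - (15q_E). Setting ∂π_E/∂q_E = 0: 266 - 4q_E - 2(q_U) = 0.
So q_U = (212 - 2q_E)/4 and q_E = (266 - 2q_U)/4.
Substituting one into the other gives q_U = 79/3 and q_E = 160/3.

53.33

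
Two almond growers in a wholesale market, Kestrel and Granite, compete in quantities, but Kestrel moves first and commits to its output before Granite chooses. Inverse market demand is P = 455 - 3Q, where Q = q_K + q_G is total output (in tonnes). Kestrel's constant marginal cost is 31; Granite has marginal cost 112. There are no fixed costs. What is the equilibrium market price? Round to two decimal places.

157.25

Solve by backward induction. Given q_K, the follower Granite maximises π_G = (455 - 3q_K - 3q_G)q_G - 112q_G.
Setting the follower's marginal profit to zero, 343 - 3q_K - 6q_G = 0, i.e. q_G = (343 - 3q_K)/6.
Kestrel substitutes q_G(q_K) into its own profit: π_K = q_K(455 - 3q_K - (343 - 3q_K)/2) - 31q_K = (567/2 - (3/2)q_K)q_K - 31q_K.
Leader FOC: 505/2 - 3q_K = 0, so q_K = 505/6.
Then q_G = (343 - 3·(505/6))/6 = 181/12.
Total output Q = 397/4, so price P = 455 - 3·(397/4) = 629/4.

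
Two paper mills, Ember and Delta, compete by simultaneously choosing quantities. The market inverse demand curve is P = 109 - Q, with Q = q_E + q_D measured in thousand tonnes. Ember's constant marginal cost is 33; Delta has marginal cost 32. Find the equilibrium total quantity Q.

Ember's profit: π_E = (109 - Q)q_E - (33q_E). Setting ∂π_E/∂q_E = 0: 76 - 2q_E - (q_D) = 0.
Delta's profit: π_D = (109 - Q)q_D - (32q_D). Setting ∂π_D/∂q_D = 0: 77 - 2q_D - (q_E) = 0.
Rearranging gives the reaction functions q_E = (76 - q_D)/2 and q_D = (77 - q_E)/2.
Solving the pair: q_E = 25, q_D = 26.
Total output Q = 25 + 26 = 51.

51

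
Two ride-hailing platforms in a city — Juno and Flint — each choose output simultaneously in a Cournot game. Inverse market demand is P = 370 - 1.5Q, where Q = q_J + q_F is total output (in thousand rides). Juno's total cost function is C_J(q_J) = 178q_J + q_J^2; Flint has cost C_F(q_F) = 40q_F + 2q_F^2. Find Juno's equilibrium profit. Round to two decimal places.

1680.09

Juno's profit: π_J = (370 - 1.5Q)q_J - (178q_J + q_J²). Setting ∂π_J/∂q_J = 0: 192 - 5q_J - (3/2)(q_F) = 0.
Flint's profit: π_F = (370 - 1.5Q)q_F - (40q_F + 2q_F²). Setting ∂π_F/∂q_F = 0: 330 - 7q_F - (3/2)(q_J) = 0.
Best responses: q_J = (192 - (3/2)q_F)/5, q_F = (330 - (3/2)q_J)/7.
Solving the pair: q_J = 25.9237, q_F = 41.5878.
Price P = 370 - (3/2)·67.5115 = 268.7328.
Juno's profit: 268.7328·25.9237 - 178·25.9237 - 25.9237² = 1680.0909.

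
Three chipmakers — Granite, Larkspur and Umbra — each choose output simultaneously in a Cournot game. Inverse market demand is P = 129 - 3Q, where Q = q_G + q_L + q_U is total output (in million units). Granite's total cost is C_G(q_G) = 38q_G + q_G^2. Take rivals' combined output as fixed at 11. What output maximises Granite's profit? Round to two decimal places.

With rivals' combined output fixed at 11, Granite's profit is π_G = (129 - 3·11 - 3q_G)q_G - (38q_G + q_G²) = (96 - 3q_G)q_G - (38q_G + q_G²).
∂π_G/∂q_G = 58 - 8q_G = 0, so q_G = 29/4.

7.25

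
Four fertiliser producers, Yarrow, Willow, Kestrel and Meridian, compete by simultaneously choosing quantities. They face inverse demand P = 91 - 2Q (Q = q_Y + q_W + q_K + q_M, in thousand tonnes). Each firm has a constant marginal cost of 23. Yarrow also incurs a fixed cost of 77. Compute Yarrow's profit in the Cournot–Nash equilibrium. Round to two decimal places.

Each firm earns π_i = (91 - 2Q)q_i - 23q_i.
First-order condition (treating rivals' output as given): 68 - 4q_i - 2·Σ_{j≠i} q_j = 0.
With identical firms every q_j equals q_i, so Σ_{j≠i} q_j = 3q_i and 68 = 10q_i, giving q_i = 34/5.
Price P = 91 - 2·(136/5) = 183/5.
Yarrow's profit: (183/5 - 23)·(34/5) - 77 = 387/25.

15.48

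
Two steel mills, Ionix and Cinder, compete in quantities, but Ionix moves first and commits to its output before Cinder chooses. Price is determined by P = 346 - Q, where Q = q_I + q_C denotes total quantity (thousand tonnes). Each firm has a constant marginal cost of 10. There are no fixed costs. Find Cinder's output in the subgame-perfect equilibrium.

84

The follower Cinder best-responds to any q_I: π_C = (346 - Q)q_C - 10q_C.
∂π_C/∂q_C = 336 - q_I - 2q_C = 0 gives the reaction function q_C = (336 - q_I)/2.
Ionix substitutes q_C(q_I) into its own profit: π_I = q_I(346 - q_I - (336 - q_I)/2) - 10q_I = (178 - (1/2)q_I)q_I - 10q_I.
Leader FOC: 168 - q_I = 0, so q_I = 168.
Then q_C = (336 - 168)/2 = 84.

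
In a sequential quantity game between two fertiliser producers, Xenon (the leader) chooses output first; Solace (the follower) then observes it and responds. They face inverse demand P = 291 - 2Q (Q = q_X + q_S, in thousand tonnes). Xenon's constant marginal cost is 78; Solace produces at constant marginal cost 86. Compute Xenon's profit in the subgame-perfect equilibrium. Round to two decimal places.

3052.56

The follower Solace best-responds to any q_X: π_S = (291 - 2Q)q_S - 86q_S.
Setting the follower's marginal profit to zero, 205 - 2q_X - 4q_S = 0, i.e. q_S = (205 - 2q_X)/4.
Xenon substitutes q_S(q_X) into its own profit: π_X = q_X(291 - 2q_X - (205 - 2q_X)/2) - 78q_X = (377/2 - q_X)q_X - 78q_X.
Maximising: ∂π_X/∂q_X = 221/2 - 2q_X = 0, giving q_X = 221/4.
Then q_S = (205 - 2·(221/4))/4 = 189/8.
Price P = 291 - 2·(631/8) = 533/4.
Xenon's profit: (533/4 - 78)·(221/4) = 3052.5625.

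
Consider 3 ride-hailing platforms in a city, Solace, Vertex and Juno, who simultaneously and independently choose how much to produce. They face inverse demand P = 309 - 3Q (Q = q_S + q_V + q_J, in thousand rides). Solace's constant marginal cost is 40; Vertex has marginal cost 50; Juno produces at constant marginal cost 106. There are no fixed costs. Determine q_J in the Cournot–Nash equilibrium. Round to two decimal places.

Solace's profit: π_S = (309 - 3Q)q_S - (40q_S). Setting ∂π_S/∂q_S = 0: 269 - 6q_S - 3(q_V + q_J) = 0.
Vertex's profit: π_V = (309 - 3Q)q_V - (50q_V). Setting ∂π_V/∂q_V = 0: 259 - 6q_V - 3(q_S + q_J) = 0.
Juno's profit: π_J = (309 - 3Q)q_J - (106q_J). Setting ∂π_J/∂q_J = 0: 203 - 6q_J - 3(q_S + q_V) = 0.
Adding the 3 conditions: 731 − 6Q − 6Q = 0, i.e. Q = 731/12.
Back-substituting: q_S = (269 − 731/4)/3 = 115/4, q_V = (259 − 731/4)/3 = 305/12, q_J = (203 − 731/4)/3 = 27/4.

6.75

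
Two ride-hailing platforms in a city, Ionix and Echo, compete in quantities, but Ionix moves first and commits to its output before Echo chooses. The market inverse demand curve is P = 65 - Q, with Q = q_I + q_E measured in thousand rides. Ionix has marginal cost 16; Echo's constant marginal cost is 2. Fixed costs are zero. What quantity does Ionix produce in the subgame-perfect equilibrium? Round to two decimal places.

The follower Echo best-responds to any q_I: π_E = (65 - Q)q_E - 2q_E.
Setting the follower's marginal profit to zero, 63 - q_I - 2q_E = 0, i.e. q_E = (63 - q_I)/2.
The leader anticipates this reaction. Substituting into P = 65 - Q gives P = 67/2 - (1/2)q_I, so π_I = (67/2 - (1/2)q_I)q_I - 16q_I.
Leader FOC: 35/2 - q_I = 0, so q_I = 35/2.
Then q_E = (63 - 35/2)/2 = 91/4.

17.50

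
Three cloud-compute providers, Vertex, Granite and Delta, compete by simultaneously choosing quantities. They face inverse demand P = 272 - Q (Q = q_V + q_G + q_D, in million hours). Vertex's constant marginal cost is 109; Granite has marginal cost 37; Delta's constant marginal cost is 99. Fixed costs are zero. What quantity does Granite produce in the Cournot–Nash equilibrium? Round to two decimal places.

Vertex's profit: π_V = (272 - Q)q_V - (109q_V). Setting ∂π_V/∂q_V = 0: 163 - 2q_V - (q_G + q_D) = 0.
Granite's first-order condition: 235 - 2q_G - (q_V + q_D) = 0.
Delta's first-order condition: 173 - 2q_D - (q_V + q_G) = 0.
Summing all 3 equations gives 571 − 4Q = 0, hence Q = 571/4.
Back-substituting: q_V = (163 − 571/4) = 81/4, q_G = (235 − 571/4) = 369/4, q_D = (173 − 571/4) = 121/4.

92.25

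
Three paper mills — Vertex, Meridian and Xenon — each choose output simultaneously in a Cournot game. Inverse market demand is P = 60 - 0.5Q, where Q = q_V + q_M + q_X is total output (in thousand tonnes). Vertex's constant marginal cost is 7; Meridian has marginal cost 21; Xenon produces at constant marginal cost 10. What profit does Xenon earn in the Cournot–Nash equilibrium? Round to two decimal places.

420.50

Vertex's profit: π_V = (60 - 0.5Q)q_V - (7q_V). Setting ∂π_V/∂q_V = 0: 53 - q_V - (1/2)(q_M + q_X) = 0.
Meridian's first-order condition: 39 - q_M - (1/2)(q_V + q_X) = 0.
Xenon's profit: π_X = (60 - 0.5Q)q_X - (10q_X). Setting ∂π_X/∂q_X = 0: 50 - q_X - (1/2)(q_V + q_M) = 0.
Adding the 3 conditions: 142 − Q − Q = 0, i.e. Q = 71.
Back-substituting: q_V = (53 − 71/2)/(1/2) = 35, q_M = (39 − 71/2)/(1/2) = 7, q_X = (50 − 71/2)/(1/2) = 29.
Price P = 60 - (1/2)·71 = 49/2.
Xenon's profit: (49/2 - 10)·29 = 841/2.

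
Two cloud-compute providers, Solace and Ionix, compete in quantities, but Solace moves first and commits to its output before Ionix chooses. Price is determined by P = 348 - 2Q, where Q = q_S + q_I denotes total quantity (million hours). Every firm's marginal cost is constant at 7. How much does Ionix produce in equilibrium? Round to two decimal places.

42.63

Solve by backward induction. Given q_S, the follower Ionix maximises π_I = (348 - 2q_S - 2q_I)q_I - 7q_I.
Setting the follower's marginal profit to zero, 341 - 2q_S - 4q_I = 0, i.e. q_I = (341 - 2q_S)/4.
The leader anticipates this reaction. Substituting into P = 348 - 2Q gives P = 355/2 - q_S, so π_S = (355/2 - q_S)q_S - 7q_S.
Maximising: ∂π_S/∂q_S = 341/2 - 2q_S = 0, giving q_S = 341/4.
Then q_I = (341 - 2·(341/4))/4 = 341/8.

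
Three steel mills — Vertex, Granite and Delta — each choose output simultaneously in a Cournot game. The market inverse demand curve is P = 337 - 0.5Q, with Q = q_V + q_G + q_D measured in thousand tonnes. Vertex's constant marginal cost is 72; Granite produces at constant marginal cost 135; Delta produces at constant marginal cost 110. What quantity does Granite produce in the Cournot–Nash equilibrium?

57

Vertex's profit: π_V = (337 - 0.5Q)q_V - (72q_V). Setting ∂π_V/∂q_V = 0: 265 - q_V - (1/2)(q_G + q_D) = 0.
Granite's profit: π_G = (337 - 0.5Q)q_G - (135q_G). Setting ∂π_G/∂q_G = 0: 202 - q_G - (1/2)(q_V + q_D) = 0.
Delta's profit: π_D = (337 - 0.5Q)q_D - (110q_D). Setting ∂π_D/∂q_D = 0: 227 - q_D - (1/2)(q_V + q_G) = 0.
Adding the 3 conditions: 694 − Q − Q = 0, i.e. Q = 347.
Back-substituting: q_V = (265 − 347/2)/(1/2) = 183, q_G = (202 − 347/2)/(1/2) = 57, q_D = (227 − 347/2)/(1/2) = 107.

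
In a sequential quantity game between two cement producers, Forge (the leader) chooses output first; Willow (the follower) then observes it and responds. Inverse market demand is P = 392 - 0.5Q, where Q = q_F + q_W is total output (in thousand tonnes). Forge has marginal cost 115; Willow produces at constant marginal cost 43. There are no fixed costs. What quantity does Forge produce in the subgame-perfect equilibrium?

205

The follower Willow best-responds to any q_F: π_W = (392 - 0.5Q)q_W - 43q_W.
∂π_W/∂q_W = 349 - (1/2)q_F - q_W = 0 gives the reaction function q_W = (349 - (1/2)q_F).
Forge substitutes q_W(q_F) into its own profit: π_F = q_F(392 - (1/2)q_F - (349 - (1/2)q_F)/2) - 115q_F = (435/2 - (1/4)q_F)q_F - 115q_F.
The leader's first-order condition 205/2 - (1/2)q_F = 0 yields q_F = 205.
Then q_W = (349 - (1/2)·205) = 493/2.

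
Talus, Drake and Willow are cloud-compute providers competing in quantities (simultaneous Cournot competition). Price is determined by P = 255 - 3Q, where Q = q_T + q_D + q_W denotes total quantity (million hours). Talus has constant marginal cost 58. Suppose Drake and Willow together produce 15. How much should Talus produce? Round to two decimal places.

25.33

With rivals' combined output fixed at 15, Talus's profit is π_T = (255 - 3·15 - 3q_T)q_T - (58q_T) = (210 - 3q_T)q_T - (58q_T).
∂π_T/∂q_T = 152 - 6q_T = 0, so q_T = 76/3.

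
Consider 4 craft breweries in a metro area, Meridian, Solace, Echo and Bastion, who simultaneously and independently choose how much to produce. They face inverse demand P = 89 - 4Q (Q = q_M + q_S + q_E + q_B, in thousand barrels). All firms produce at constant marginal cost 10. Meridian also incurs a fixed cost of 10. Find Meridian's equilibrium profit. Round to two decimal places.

A representative firm's profit is π_i = q_i(89 - 4Q) - 10q_i.
Setting ∂π_i/∂q_i = 0 with rivals' quantities fixed: 79 - 8q_i - 4·Σ_{j≠i} q_j = 0.
With identical firms every q_j equals q_i, so Σ_{j≠i} q_j = 3q_i and 79 = 20q_i, giving q_i = 79/20.
Price P = 89 - 4·(79/5) = 129/5.
Meridian's profit: (129/5 - 10)·(79/20) - 10 = 52.4100.

52.41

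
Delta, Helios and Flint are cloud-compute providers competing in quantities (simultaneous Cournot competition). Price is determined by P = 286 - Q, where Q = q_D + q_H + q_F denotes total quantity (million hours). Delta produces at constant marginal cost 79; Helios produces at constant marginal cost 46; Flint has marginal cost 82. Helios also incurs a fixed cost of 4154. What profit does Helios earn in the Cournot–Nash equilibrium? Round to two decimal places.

1813.56

Delta's profit: π_D = (286 - Q)q_D - (79q_D). Setting ∂π_D/∂q_D = 0: 207 - 2q_D - (q_H + q_F) = 0.
Helios's profit: π_H = (286 - Q)q_H - (46q_H). Setting ∂π_H/∂q_H = 0: 240 - 2q_H - (q_D + q_F) = 0.
Flint's profit: π_F = (286 - Q)q_F - (82q_F). Setting ∂π_F/∂q_F = 0: 204 - 2q_F - (q_D + q_H) = 0.
Adding the 3 conditions: 651 − 2Q − 2Q = 0, i.e. Q = 651/4.
Back-substituting: q_D = (207 − 651/4) = 177/4, q_H = (240 − 651/4) = 309/4, q_F = (204 − 651/4) = 165/4.
Price P = 286 - 651/4 = 493/4.
Helios's profit: (493/4 - 46)·(309/4) - 4154 = 1813.5625.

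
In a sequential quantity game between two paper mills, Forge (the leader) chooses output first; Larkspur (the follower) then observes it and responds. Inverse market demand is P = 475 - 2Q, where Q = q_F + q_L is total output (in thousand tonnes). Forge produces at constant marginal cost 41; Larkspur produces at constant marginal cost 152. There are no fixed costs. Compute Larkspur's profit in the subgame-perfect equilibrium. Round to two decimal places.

318.78

Solve by backward induction. Given q_F, the follower Larkspur maximises π_L = (475 - 2q_F - 2q_L)q_L - 152q_L.
Setting the follower's marginal profit to zero, 323 - 2q_F - 4q_L = 0, i.e. q_L = (323 - 2q_F)/4.
Forge substitutes q_L(q_F) into its own profit: π_F = q_F(475 - 2q_F - (323 - 2q_F)/2) - 41q_F = (627/2 - q_F)q_F - 41q_F.
Leader FOC: 545/2 - 2q_F = 0, so q_F = 545/4.
Then q_L = (323 - 2·(545/4))/4 = 101/8.
Price P = 475 - 2·(1191/8) = 709/4.
Larkspur's profit: (709/4 - 152)·(101/8) = 318.7813.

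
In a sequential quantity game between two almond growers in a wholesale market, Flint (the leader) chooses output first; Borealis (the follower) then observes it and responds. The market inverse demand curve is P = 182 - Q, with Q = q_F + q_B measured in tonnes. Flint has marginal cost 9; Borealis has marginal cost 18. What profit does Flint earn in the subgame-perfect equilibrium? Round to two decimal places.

The follower Borealis best-responds to any q_F: π_B = (182 - Q)q_B - 18q_B.
Follower FOC: 164 - q_F - 2q_B = 0, so q_B(q_F) = (164 - q_F)/2.
The leader anticipates this reaction. Substituting into P = 182 - Q gives P = 100 - (1/2)q_F, so π_F = (100 - (1/2)q_F)q_F - 9q_F.
Maximising: ∂π_F/∂q_F = 91 - q_F = 0, giving q_F = 91.
Then q_B = (164 - 91)/2 = 73/2.
Price P = 182 - 255/2 = 109/2.
Flint's profit: (109/2 - 9)·91 = 4140.5000.

4140.50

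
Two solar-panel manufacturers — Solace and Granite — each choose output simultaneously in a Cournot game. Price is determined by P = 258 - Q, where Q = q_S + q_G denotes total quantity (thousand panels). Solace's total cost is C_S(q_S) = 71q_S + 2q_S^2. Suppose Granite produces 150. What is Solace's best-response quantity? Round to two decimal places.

6.17

With the rival's output fixed at 150, Solace's profit is π_S = (258 - 150 - q_S)q_S - (71q_S + 2q_S²) = (108 - q_S)q_S - (71q_S + 2q_S²).
∂π_S/∂q_S = 37 - 6q_S = 0, so q_S = 37/6.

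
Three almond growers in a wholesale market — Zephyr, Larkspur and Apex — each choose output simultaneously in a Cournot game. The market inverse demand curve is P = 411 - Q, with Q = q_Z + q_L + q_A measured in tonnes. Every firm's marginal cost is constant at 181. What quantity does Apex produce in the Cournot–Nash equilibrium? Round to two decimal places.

57.50

Each firm earns π_i = (411 - Q)q_i - 181q_i.
First-order condition (treating rivals' output as given): 230 - 2q_i - Σ_{j≠i} q_j = 0.
By symmetry each firm produces the same amount; substituting Σ_{j≠i} q_j = 2q_i yields q_i = 230/4 = 115/2.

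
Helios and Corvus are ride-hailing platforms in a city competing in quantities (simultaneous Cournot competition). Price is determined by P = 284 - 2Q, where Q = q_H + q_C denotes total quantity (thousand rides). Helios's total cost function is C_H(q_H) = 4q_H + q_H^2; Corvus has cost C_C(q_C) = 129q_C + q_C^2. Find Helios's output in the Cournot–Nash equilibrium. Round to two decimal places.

Helios's profit: π_H = (284 - 2Q)q_H - (4q_H + q_H²). Setting ∂π_H/∂q_H = 0: 280 - 6q_H - 2(q_C) = 0.
Corvus's first-order condition: 155 - 6q_C - 2(q_H) = 0.
Best responses: q_H = (280 - 2q_C)/6, q_C = (155 - 2q_H)/6.
Substituting one into the other gives q_H = 685/16 and q_C = 185/16.

42.81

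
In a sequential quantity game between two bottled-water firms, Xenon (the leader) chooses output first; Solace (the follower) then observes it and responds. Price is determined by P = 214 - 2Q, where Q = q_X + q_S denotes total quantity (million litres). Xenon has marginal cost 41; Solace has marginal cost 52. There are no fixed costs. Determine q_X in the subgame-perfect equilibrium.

The follower Solace best-responds to any q_X: π_S = (214 - 2Q)q_S - 52q_S.
Setting the follower's marginal profit to zero, 162 - 2q_X - 4q_S = 0, i.e. q_S = (162 - 2q_X)/4.
Xenon substitutes q_S(q_X) into its own profit: π_X = q_X(214 - 2q_X - (162 - 2q_X)/2) - 41q_X = (133 - q_X)q_X - 41q_X.
Maximising: ∂π_X/∂q_X = 92 - 2q_X = 0, giving q_X = 46.
Then q_S = (162 - 2·46)/4 = 35/2.

46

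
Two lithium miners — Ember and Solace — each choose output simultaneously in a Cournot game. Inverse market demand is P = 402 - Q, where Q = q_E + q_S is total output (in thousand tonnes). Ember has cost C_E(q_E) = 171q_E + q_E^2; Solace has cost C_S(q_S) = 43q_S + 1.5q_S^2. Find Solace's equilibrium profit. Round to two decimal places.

Ember's profit: π_E = (402 - Q)q_E - (171q_E + q_E²). Setting ∂π_E/∂q_E = 0: 231 - 4q_E - (q_S) = 0.
Solace's first-order condition: 359 - 5q_S - (q_E) = 0.
Rearranging gives the reaction functions q_E = (231 - q_S)/4 and q_S = (359 - q_E)/5.
Solving the pair: q_E = 796/19, q_S = 1205/19.
Price P = 402 - 105.3158 = 296.6842.
Solace's profit: 296.6842·(1205/19) - 43·(1205/19) - (3/2)(1205/19)² = 10055.5748.

10055.57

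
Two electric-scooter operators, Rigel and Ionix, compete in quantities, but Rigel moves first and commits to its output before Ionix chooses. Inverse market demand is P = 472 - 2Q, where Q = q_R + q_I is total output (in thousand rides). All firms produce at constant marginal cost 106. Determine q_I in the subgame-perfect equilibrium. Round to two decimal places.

45.75

Solve by backward induction. Given q_R, the follower Ionix maximises π_I = (472 - 2q_R - 2q_I)q_I - 106q_I.
Setting the follower's marginal profit to zero, 366 - 2q_R - 4q_I = 0, i.e. q_I = (366 - 2q_R)/4.
Rigel substitutes q_I(q_R) into its own profit: π_R = q_R(472 - 2q_R - (366 - 2q_R)/2) - 106q_R = (289 - q_R)q_R - 106q_R.
The leader's first-order condition 183 - 2q_R = 0 yields q_R = 183/2.
Then q_I = (366 - 2·(183/2))/4 = 183/4.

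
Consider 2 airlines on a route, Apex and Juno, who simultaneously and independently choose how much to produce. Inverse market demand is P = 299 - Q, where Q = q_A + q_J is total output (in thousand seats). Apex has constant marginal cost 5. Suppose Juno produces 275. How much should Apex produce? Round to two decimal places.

9.50

With the rival's output fixed at 275, Apex's profit is π_A = (299 - 275 - q_A)q_A - (5q_A) = (24 - q_A)q_A - (5q_A).
∂π_A/∂q_A = 19 - 2q_A = 0, so q_A = 19/2.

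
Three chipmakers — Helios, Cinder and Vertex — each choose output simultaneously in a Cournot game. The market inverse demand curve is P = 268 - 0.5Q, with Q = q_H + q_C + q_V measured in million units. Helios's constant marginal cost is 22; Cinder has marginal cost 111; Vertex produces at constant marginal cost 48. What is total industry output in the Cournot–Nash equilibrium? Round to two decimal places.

311.50

Helios's profit: π_H = (268 - 0.5Q)q_H - (22q_H). Setting ∂π_H/∂q_H = 0: 246 - q_H - (1/2)(q_C + q_V) = 0.
Cinder's first-order condition: 157 - q_C - (1/2)(q_H + q_V) = 0.
Vertex's first-order condition: 220 - q_V - (1/2)(q_H + q_C) = 0.
Adding the 3 first-order conditions: 623 − 2Q = 0, so Q = 623/2.
Back-substituting: q_H = (246 − 623/4)/(1/2) = 361/2, q_C = (157 − 623/4)/(1/2) = 5/2, q_V = (220 − 623/4)/(1/2) = 257/2.
Total output Q = 361/2 + 5/2 + 257/2 = 623/2.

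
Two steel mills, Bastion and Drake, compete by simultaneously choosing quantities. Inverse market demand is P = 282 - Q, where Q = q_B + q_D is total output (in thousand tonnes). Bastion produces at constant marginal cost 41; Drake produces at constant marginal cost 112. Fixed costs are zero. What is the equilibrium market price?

145

Bastion's profit: π_B = (282 - Q)q_B - (41q_B). Setting ∂π_B/∂q_B = 0: 241 - 2q_B - (q_D) = 0.
Drake's first-order condition: 170 - 2q_D - (q_B) = 0.
Rearranging gives the reaction functions q_B = (241 - q_D)/2 and q_D = (170 - q_B)/2.
Solving the pair: q_B = 104, q_D = 33.
Total output Q = 137, so price P = 282 - 137 = 145.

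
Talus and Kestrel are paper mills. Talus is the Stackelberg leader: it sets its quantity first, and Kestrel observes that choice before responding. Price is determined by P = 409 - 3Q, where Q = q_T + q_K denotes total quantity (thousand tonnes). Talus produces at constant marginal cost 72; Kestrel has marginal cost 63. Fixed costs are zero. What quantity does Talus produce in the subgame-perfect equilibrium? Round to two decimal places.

Solve by backward induction. Given q_T, the follower Kestrel maximises π_K = (409 - 3q_T - 3q_K)q_K - 63q_K.
Follower FOC: 346 - 3q_T - 6q_K = 0, so q_K(q_T) = (346 - 3q_T)/6.
Talus substitutes q_K(q_T) into its own profit: π_T = q_T(409 - 3q_T - (346 - 3q_T)/2) - 72q_T = (236 - (3/2)q_T)q_T - 72q_T.
Leader FOC: 164 - 3q_T = 0, so q_T = 164/3.
Then q_K = (346 - 3·(164/3))/6 = 91/3.

54.67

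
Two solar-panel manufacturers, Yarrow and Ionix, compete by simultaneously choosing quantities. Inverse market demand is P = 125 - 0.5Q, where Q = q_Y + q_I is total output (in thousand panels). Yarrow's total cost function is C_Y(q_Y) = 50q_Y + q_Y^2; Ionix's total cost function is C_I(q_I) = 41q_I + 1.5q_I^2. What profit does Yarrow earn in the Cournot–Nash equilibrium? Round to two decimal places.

723.19

Yarrow's profit: π_Y = (125 - 0.5Q)q_Y - (50q_Y + q_Y²). Setting ∂π_Y/∂q_Y = 0: 75 - 3q_Y - (1/2)(q_I) = 0.
Ionix's first-order condition: 84 - 4q_I - (1/2)(q_Y) = 0.
So q_Y = (75 - (1/2)q_I)/3 and q_I = (84 - (1/2)q_Y)/4.
Solving the pair: q_Y = 1032/47, q_I = 858/47.
Price P = 125 - (1/2)·(1890/47) = 104.8936.
Yarrow's profit: 104.8936·(1032/47) - 50·(1032/47) - (1032/47)² = 723.1942.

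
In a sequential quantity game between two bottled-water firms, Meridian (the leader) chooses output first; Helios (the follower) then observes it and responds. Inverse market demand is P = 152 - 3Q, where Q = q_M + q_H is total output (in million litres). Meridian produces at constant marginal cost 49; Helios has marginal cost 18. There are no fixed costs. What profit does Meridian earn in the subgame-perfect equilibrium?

Solve by backward induction. Given q_M, the follower Helios maximises π_H = (152 - 3q_M - 3q_H)q_H - 18q_H.
Follower FOC: 134 - 3q_M - 6q_H = 0, so q_H(q_M) = (134 - 3q_M)/6.
Meridian substitutes q_H(q_M) into its own profit: π_M = q_M(152 - 3q_M - (134 - 3q_M)/2) - 49q_M = (85 - (3/2)q_M)q_M - 49q_M.
Maximising: ∂π_M/∂q_M = 36 - 3q_M = 0, giving q_M = 12.
Then q_H = (134 - 3·12)/6 = 49/3.
Price P = 152 - 3·(85/3) = 67.
Meridian's profit: (67 - 49)·12 = 216.

216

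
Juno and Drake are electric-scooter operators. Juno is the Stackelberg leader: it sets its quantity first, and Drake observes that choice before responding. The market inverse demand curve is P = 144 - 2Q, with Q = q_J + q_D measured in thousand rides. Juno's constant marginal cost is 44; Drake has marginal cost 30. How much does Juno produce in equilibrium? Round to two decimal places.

Solve by backward induction. Given q_J, the follower Drake maximises π_D = (144 - 2q_J - 2q_D)q_D - 30q_D.
∂π_D/∂q_D = 114 - 2q_J - 4q_D = 0 gives the reaction function q_D = (114 - 2q_J)/4.
Juno substitutes q_D(q_J) into its own profit: π_J = q_J(144 - 2q_J - (114 - 2q_J)/2) - 44q_J = (87 - q_J)q_J - 44q_J.
The leader's first-order condition 43 - 2q_J = 0 yields q_J = 43/2.
Then q_D = (114 - 2·(43/2))/4 = 71/4.

21.50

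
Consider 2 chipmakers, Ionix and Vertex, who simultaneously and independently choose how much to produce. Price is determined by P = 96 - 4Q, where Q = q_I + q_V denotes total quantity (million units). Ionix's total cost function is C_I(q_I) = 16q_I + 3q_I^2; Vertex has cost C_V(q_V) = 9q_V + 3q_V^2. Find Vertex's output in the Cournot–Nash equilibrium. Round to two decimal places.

Ionix's profit: π_I = (96 - 4Q)q_I - (16q_I + 3q_I²). Setting ∂π_I/∂q_I = 0: 80 - 14q_I - 4(q_V) = 0.
Vertex's first-order condition: 87 - 14q_V - 4(q_I) = 0.
Rearranging gives the reaction functions q_I = (80 - 4q_V)/14 and q_V = (87 - 4q_I)/14.
Substituting one into the other gives q_I = 193/45 and q_V = 449/90.

4.99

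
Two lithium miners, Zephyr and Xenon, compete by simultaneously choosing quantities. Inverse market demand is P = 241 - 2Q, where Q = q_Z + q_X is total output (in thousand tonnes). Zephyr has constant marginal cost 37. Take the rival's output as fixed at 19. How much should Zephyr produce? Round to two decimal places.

With the rival's output fixed at 19, Zephyr's profit is π_Z = (241 - 2·19 - 2q_Z)q_Z - (37q_Z) = (203 - 2q_Z)q_Z - (37q_Z).
∂π_Z/∂q_Z = 166 - 4q_Z = 0, so q_Z = 83/2.

41.50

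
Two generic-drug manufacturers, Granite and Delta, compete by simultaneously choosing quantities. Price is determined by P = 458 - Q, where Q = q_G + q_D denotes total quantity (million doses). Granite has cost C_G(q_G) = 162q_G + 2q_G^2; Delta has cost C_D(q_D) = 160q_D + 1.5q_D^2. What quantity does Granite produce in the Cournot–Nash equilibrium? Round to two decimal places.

40.76

Granite's profit: π_G = (458 - Q)q_G - (162q_G + 2q_G²). Setting ∂π_G/∂q_G = 0: 296 - 6q_G - (q_D) = 0.
Delta's first-order condition: 298 - 5q_D - (q_G) = 0.
So q_G = (296 - q_D)/6 and q_D = (298 - q_G)/5.
Substituting one into the other gives q_G = 1182/29 and q_D = 1492/29.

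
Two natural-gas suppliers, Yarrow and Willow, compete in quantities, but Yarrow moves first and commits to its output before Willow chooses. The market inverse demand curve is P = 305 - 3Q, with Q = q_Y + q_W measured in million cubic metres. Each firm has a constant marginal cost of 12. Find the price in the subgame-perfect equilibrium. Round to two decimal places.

85.25

The follower Willow best-responds to any q_Y: π_W = (305 - 3Q)q_W - 12q_W.
Follower FOC: 293 - 3q_Y - 6q_W = 0, so q_W(q_Y) = (293 - 3q_Y)/6.
Yarrow substitutes q_W(q_Y) into its own profit: π_Y = q_Y(305 - 3q_Y - (293 - 3q_Y)/2) - 12q_Y = (317/2 - (3/2)q_Y)q_Y - 12q_Y.
Leader FOC: 293/2 - 3q_Y = 0, so q_Y = 293/6.
Then q_W = (293 - 3·(293/6))/6 = 293/12.
Total output Q = 293/4, so price P = 305 - 3·(293/4) = 341/4.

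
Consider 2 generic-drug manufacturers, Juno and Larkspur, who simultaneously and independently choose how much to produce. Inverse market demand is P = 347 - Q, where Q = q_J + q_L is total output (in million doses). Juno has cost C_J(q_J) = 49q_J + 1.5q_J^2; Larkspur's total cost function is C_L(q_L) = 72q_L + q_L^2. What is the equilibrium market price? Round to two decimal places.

242.05

Juno's profit: π_J = (347 - Q)q_J - (49q_J + (3/2)q_J²). Setting ∂π_J/∂q_J = 0: 298 - 5q_J - (q_L) = 0.
Larkspur's profit: π_L = (347 - Q)q_L - (72q_L + q_L²). Setting ∂π_L/∂q_L = 0: 275 - 4q_L - (q_J) = 0.
So q_J = (298 - q_L)/5 and q_L = (275 - q_J)/4.
Solving the pair: q_J = 917/19, q_L = 1077/19.
Total output Q = 1994/19, so price P = 347 - 1994/19 = 242.0526.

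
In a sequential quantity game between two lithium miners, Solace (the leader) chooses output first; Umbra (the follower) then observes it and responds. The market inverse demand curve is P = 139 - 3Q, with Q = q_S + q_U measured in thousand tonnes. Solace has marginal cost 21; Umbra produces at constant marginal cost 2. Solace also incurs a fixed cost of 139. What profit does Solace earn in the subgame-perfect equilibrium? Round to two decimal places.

269.38

The follower Umbra best-responds to any q_S: π_U = (139 - 3Q)q_U - 2q_U.
Follower FOC: 137 - 3q_S - 6q_U = 0, so q_U(q_S) = (137 - 3q_S)/6.
The leader anticipates this reaction. Substituting into P = 139 - 3Q gives P = 141/2 - (3/2)q_S, so π_S = (141/2 - (3/2)q_S)q_S - 21q_S.
Leader FOC: 99/2 - 3q_S = 0, so q_S = 33/2.
Then q_U = (137 - 3·(33/2))/6 = 175/12.
Price P = 139 - 3·(373/12) = 183/4.
Solace's profit: (183/4 - 21)·(33/2) - 139 = 269.3750.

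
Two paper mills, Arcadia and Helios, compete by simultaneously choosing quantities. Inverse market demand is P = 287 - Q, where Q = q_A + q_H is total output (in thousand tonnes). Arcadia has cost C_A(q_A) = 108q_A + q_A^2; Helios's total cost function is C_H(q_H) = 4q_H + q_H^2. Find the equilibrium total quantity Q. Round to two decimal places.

Arcadia's profit: π_A = (287 - Q)q_A - (108q_A + q_A²). Setting ∂π_A/∂q_A = 0: 179 - 4q_A - (q_H) = 0.
Helios's profit: π_H = (287 - Q)q_H - (4q_H + q_H²). Setting ∂π_H/∂q_H = 0: 283 - 4q_H - (q_A) = 0.
So q_A = (179 - q_H)/4 and q_H = (283 - q_A)/4.
Substituting one into the other gives q_A = 433/15 and q_H = 953/15.
Total output Q = 433/15 + 953/15 = 462/5.

92.40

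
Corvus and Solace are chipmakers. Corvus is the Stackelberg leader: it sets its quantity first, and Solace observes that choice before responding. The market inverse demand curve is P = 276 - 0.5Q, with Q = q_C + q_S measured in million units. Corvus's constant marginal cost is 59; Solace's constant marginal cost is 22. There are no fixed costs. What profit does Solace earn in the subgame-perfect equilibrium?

Solve by backward induction. Given q_C, the follower Solace maximises π_S = (276 - (1/2)q_C - (1/2)q_S)q_S - 22q_S.
Follower FOC: 254 - (1/2)q_C - q_S = 0, so q_S(q_C) = (254 - (1/2)q_C).
The leader anticipates this reaction. Substituting into P = 276 - 0.5Q gives P = 149 - (1/4)q_C, so π_C = (149 - (1/4)q_C)q_C - 59q_C.
Leader FOC: 90 - (1/2)q_C = 0, so q_C = 180.
Then q_S = (254 - (1/2)·180) = 164.
Price P = 276 - (1/2)·344 = 104.
Solace's profit: (104 - 22)·164 = 13448.

13448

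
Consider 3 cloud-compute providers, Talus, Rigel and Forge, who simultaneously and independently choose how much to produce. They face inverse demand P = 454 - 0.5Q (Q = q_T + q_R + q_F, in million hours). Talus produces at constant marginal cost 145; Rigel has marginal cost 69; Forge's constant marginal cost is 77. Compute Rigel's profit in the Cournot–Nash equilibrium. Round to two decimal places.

Talus's profit: π_T = (454 - 0.5Q)q_T - (145q_T). Setting ∂π_T/∂q_T = 0: 309 - q_T - (1/2)(q_R + q_F) = 0.
Rigel's profit: π_R = (454 - 0.5Q)q_R - (69q_R). Setting ∂π_R/∂q_R = 0: 385 - q_R - (1/2)(q_T + q_F) = 0.
Forge's first-order condition: 377 - q_F - (1/2)(q_T + q_R) = 0.
Summing all 3 equations gives 1071 − 2Q = 0, hence Q = 1071/2.
Back-substituting: q_T = (309 − 1071/4)/(1/2) = 165/2, q_R = (385 − 1071/4)/(1/2) = 469/2, q_F = (377 − 1071/4)/(1/2) = 437/2.
Price P = 454 - (1/2)·(1071/2) = 745/4.
Rigel's profit: (745/4 - 69)·(469/2) = 27495.1250.

27495.13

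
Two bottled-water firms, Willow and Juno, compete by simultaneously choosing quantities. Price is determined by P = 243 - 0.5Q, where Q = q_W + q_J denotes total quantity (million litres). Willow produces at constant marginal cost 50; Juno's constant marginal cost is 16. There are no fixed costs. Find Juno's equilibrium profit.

15138

Willow's profit: π_W = (243 - 0.5Q)q_W - (50q_W). Setting ∂π_W/∂q_W = 0: 193 - q_W - (1/2)(q_J) = 0.
Juno's first-order condition: 227 - q_J - (1/2)(q_W) = 0.
So q_W = (193 - (1/2)q_J) and q_J = (227 - (1/2)q_W).
Solving the pair: q_W = 106, q_J = 174.
Price P = 243 - (1/2)·280 = 103.
Juno's profit: (103 - 16)·174 = 15138.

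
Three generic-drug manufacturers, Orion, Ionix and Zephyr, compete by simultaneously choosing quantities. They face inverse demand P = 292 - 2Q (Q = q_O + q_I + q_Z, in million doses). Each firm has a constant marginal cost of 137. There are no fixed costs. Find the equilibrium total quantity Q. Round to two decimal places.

A representative firm's profit is π_i = q_i(292 - 2Q) - 137q_i.
First-order condition (treating rivals' output as given): 155 - 4q_i - 2·Σ_{j≠i} q_j = 0.
With identical firms every q_j equals q_i, so Σ_{j≠i} q_j = 2q_i and 155 = 8q_i, giving q_i = 155/8.
Total output Q = 155/8 + 155/8 + 155/8 = 465/8.

58.13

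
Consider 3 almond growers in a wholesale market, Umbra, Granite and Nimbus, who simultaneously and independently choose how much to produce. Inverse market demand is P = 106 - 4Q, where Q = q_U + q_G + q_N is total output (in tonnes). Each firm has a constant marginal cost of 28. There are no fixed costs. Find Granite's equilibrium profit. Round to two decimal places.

A representative firm's profit is π_i = q_i(106 - 4Q) - 28q_i.
First-order condition (treating rivals' output as given): 78 - 8q_i - 4·Σ_{j≠i} q_j = 0.
With identical firms every q_j equals q_i, so Σ_{j≠i} q_j = 2q_i and 78 = 16q_i, giving q_i = 39/8.
Price P = 106 - 4·(117/8) = 95/2.
Granite's profit: (95/2 - 28)·(39/8) = 1521/16.

95.06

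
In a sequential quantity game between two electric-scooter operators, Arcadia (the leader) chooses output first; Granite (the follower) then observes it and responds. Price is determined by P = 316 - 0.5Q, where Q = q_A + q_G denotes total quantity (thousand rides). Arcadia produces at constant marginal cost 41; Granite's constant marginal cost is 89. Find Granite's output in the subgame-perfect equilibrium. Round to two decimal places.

65.50

Solve by backward induction. Given q_A, the follower Granite maximises π_G = (316 - (1/2)q_A - (1/2)q_G)q_G - 89q_G.
∂π_G/∂q_G = 227 - (1/2)q_A - q_G = 0 gives the reaction function q_G = (227 - (1/2)q_A).
The leader anticipates this reaction. Substituting into P = 316 - 0.5Q gives P = 405/2 - (1/4)q_A, so π_A = (405/2 - (1/4)q_A)q_A - 41q_A.
Leader FOC: 323/2 - (1/2)q_A = 0, so q_A = 323.
Then q_G = (227 - (1/2)·323) = 131/2.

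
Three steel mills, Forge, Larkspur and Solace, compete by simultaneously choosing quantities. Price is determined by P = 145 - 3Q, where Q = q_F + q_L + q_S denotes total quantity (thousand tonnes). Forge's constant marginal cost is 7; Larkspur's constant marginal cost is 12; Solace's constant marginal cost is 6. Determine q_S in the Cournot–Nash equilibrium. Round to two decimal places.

Forge's profit: π_F = (145 - 3Q)q_F - (7q_F). Setting ∂π_F/∂q_F = 0: 138 - 6q_F - 3(q_L + q_S) = 0.
Larkspur's profit: π_L = (145 - 3Q)q_L - (12q_L). Setting ∂π_L/∂q_L = 0: 133 - 6q_L - 3(q_F + q_S) = 0.
Solace's first-order condition: 139 - 6q_S - 3(q_F + q_L) = 0.
Adding the 3 conditions: 410 − 6Q − 6Q = 0, i.e. Q = 205/6.
Back-substituting: q_F = (138 − 205/2)/3 = 71/6, q_L = (133 − 205/2)/3 = 61/6, q_S = (139 − 205/2)/3 = 73/6.

12.17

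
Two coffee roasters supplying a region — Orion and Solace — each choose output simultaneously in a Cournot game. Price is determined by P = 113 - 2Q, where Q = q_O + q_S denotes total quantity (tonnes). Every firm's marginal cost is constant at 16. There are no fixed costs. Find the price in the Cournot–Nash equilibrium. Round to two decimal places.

48.33

A representative firm's profit is π_i = q_i(113 - 2Q) - 16q_i.
First-order condition (treating rivals' output as given): 97 - 4q_i - 2q_j = 0.
By symmetry each firm produces the same amount; substituting q_j = q_i yields q_i = 97/6.
Total output Q = 97/3, so price P = 113 - 2·(97/3) = 145/3.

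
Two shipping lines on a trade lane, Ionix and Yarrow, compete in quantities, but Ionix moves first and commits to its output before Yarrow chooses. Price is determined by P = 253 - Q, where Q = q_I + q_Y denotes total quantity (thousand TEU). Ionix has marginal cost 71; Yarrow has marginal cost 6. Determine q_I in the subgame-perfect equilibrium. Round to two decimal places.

58.50

Solve by backward induction. Given q_I, the follower Yarrow maximises π_Y = (253 - q_I - q_Y)q_Y - 6q_Y.
∂π_Y/∂q_Y = 247 - q_I - 2q_Y = 0 gives the reaction function q_Y = (247 - q_I)/2.
Ionix substitutes q_Y(q_I) into its own profit: π_I = q_I(253 - q_I - (247 - q_I)/2) - 71q_I = (259/2 - (1/2)q_I)q_I - 71q_I.
Maximising: ∂π_I/∂q_I = 117/2 - q_I = 0, giving q_I = 117/2.
Then q_Y = (247 - 117/2)/2 = 377/4.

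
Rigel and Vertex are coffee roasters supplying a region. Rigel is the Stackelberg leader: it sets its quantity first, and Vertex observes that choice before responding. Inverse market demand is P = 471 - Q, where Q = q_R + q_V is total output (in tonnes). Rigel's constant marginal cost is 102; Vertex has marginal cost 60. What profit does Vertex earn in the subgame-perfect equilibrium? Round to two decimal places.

Solve by backward induction. Given q_R, the follower Vertex maximises π_V = (471 - q_R - q_V)q_V - 60q_V.
Follower FOC: 411 - q_R - 2q_V = 0, so q_V(q_R) = (411 - q_R)/2.
The leader anticipates this reaction. Substituting into P = 471 - Q gives P = 531/2 - (1/2)q_R, so π_R = (531/2 - (1/2)q_R)q_R - 102q_R.
Maximising: ∂π_R/∂q_R = 327/2 - q_R = 0, giving q_R = 327/2.
Then q_V = (411 - 327/2)/2 = 495/4.
Price P = 471 - 1149/4 = 735/4.
Vertex's profit: (735/4 - 60)·(495/4) = 15314.0625.

15314.06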